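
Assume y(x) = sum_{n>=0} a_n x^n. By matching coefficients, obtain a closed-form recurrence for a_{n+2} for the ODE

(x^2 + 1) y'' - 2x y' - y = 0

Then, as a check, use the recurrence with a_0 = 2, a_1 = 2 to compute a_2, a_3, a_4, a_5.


Substitute y = sum_n a_n x^n.
(1 + 1 x^2) y'' contributes (n+2)(n+1) a_{n+2} + n(n-1) a_n at x^n.
-2 x y'(x) contributes -2 n a_n at x^n.
-y(x) contributes -1 a_n at x^n.
Matching x^n: (n+2)(n+1) a_{n+2} + (n(n-1) - 2 n - 1) a_n = 0.
Thus a_{n+2} = (-n(n-1) + 2 n + 1) / ((n+1)(n+2)) * a_n.

Check with a_0 = 2, a_1 = 2 (apply the recurrence for n = 0, 1, 2, 3): a_0 = 2, a_1 = 2, a_2 = 1, a_3 = 1, a_4 = 1/4, a_5 = 1/20.

a_(n+2) = (-n(n-1) + 2 n + 1) / ((n+1)(n+2)) * a_n; check: a_0 = 2, a_1 = 2, a_2 = 1, a_3 = 1, a_4 = 1/4, a_5 = 1/20


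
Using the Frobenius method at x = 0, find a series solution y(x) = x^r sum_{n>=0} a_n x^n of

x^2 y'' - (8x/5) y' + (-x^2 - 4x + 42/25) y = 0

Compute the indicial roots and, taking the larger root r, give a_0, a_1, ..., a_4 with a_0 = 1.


Write in Frobenius form y'' + (p(x)/x) y' + (q(x)/x^2) y = 0:
  p(x) = -8/5,  q(x) = -x^2 - 4x + 42/25.
Indicial equation: r(r-1) + (-8/5) r + (42/25) = 0 -> roots r_1 = 7/5, r_2 = 6/5.
Take r = r_1 = 7/5. Let y(x) = x^r sum_{n>=0} a_n x^n with a_0 = 1.
Substitute y = x^r sum a_n x^n and match x^{r+n}. The recurrence is
  D(n) a_n - 4 a_{n-1} - 1 a_{n-2} = 0,  where D(n) = (r+n)(r+n-1) + (-8/5)(r+n) + (42/25).
  a_n = [4 a_{n-1} + 1 a_{n-2}] / D(n).
Since the indicial polynomial factors as (r - r_1)(r - r_2), D(n) = (r_1 + n - r_1)(r_1 + n - r_2) = n(n + 1/5).
Evaluating step by step (a_0 = 1):
  n = 1: D(1) = 1(1 + 1/5) = 6/5; numerator = 4(1) = 4; a_1 = (4)/(6/5) = 10/3
  n = 2: D(2) = 2(2 + 1/5) = 22/5; numerator = 4(10/3) + 1(1) = 43/3; a_2 = (43/3)/(22/5) = 215/66
  n = 3: D(3) = 3(3 + 1/5) = 48/5; numerator = 4(215/66) + 1(10/3) = 180/11; a_3 = (180/11)/(48/5) = 75/44
  n = 4: D(4) = 4(4 + 1/5) = 84/5; numerator = 4(75/44) + 1(215/66) = 665/66; a_4 = (665/66)/(84/5) = 475/792

r = 7/5; a_0 = 1; a_1 = 10/3; a_2 = 215/66; a_3 = 75/44; a_4 = 475/792


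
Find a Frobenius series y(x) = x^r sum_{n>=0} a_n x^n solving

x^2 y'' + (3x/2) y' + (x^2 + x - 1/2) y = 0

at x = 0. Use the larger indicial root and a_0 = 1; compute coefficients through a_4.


Write in Frobenius form y'' + (p(x)/x) y' + (q(x)/x^2) y = 0:
  p(x) = 3/2,  q(x) = x^2 + x - 1/2.
Indicial equation: r(r-1) + (3/2) r + (-1/2) = 0 -> roots r_1 = 1/2, r_2 = -1.
Take r = r_1 = 1/2. Let y(x) = x^r sum_{n>=0} a_n x^n with a_0 = 1.
Substitute y = x^r sum a_n x^n and match x^{r+n}. The recurrence is
  D(n) a_n + 1 a_{n-1} + 1 a_{n-2} = 0,  where D(n) = (r+n)(r+n-1) + (3/2)(r+n) + (-1/2).
  a_n = [-1 a_{n-1} - 1 a_{n-2}] / D(n).
Since the indicial polynomial factors as (r - r_1)(r - r_2), D(n) = (r_1 + n - r_1)(r_1 + n - r_2) = n(n + 3/2).
Evaluating step by step (a_0 = 1):
  n = 1: D(1) = 1(1 + 3/2) = 5/2; numerator = -1(1) = -1; a_1 = (-1)/(5/2) = -2/5
  n = 2: D(2) = 2(2 + 3/2) = 7; numerator = -1(-2/5) - 1(1) = -3/5; a_2 = (-3/5)/(7) = -3/35
  n = 3: D(3) = 3(3 + 3/2) = 27/2; numerator = -1(-3/35) - 1(-2/5) = 17/35; a_3 = (17/35)/(27/2) = 34/945
  n = 4: D(4) = 4(4 + 3/2) = 22; numerator = -1(34/945) - 1(-3/35) = 47/945; a_4 = (47/945)/(22) = 47/20790

r = 1/2; a_0 = 1; a_1 = -2/5; a_2 = -3/35; a_3 = 34/945; a_4 = 47/20790


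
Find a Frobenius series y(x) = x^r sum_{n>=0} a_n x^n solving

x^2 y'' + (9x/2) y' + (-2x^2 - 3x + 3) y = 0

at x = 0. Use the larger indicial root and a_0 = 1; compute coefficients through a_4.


Write in Frobenius form y'' + (p(x)/x) y' + (q(x)/x^2) y = 0:
  p(x) = 9/2,  q(x) = -2x^2 - 3x + 3.
Indicial equation: r(r-1) + (9/2) r + (3) = 0 -> roots r_1 = -3/2, r_2 = -2.
Take r = r_1 = -3/2. Let y(x) = x^r sum_{n>=0} a_n x^n with a_0 = 1.
Substitute y = x^r sum a_n x^n and match x^{r+n}. The recurrence is
  D(n) a_n - 3 a_{n-1} - 2 a_{n-2} = 0,  where D(n) = (r+n)(r+n-1) + (9/2)(r+n) + (3).
  a_n = [3 a_{n-1} + 2 a_{n-2}] / D(n).
Since the indicial polynomial factors as (r - r_1)(r - r_2), D(n) = (r_1 + n - r_1)(r_1 + n - r_2) = n(n + 1/2).
Evaluating step by step (a_0 = 1):
  n = 1: D(1) = 1(1 + 1/2) = 3/2; numerator = 3(1) = 3; a_1 = (3)/(3/2) = 2
  n = 2: D(2) = 2(2 + 1/2) = 5; numerator = 3(2) + 2(1) = 8; a_2 = (8)/(5) = 8/5
  n = 3: D(3) = 3(3 + 1/2) = 21/2; numerator = 3(8/5) + 2(2) = 44/5; a_3 = (44/5)/(21/2) = 88/105
  n = 4: D(4) = 4(4 + 1/2) = 18; numerator = 3(88/105) + 2(8/5) = 40/7; a_4 = (40/7)/(18) = 20/63

r = -3/2; a_0 = 1; a_1 = 2; a_2 = 8/5; a_3 = 88/105; a_4 = 20/63


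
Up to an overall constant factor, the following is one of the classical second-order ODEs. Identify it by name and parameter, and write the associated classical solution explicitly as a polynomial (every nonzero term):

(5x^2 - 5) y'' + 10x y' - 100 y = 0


All three coefficients share the factor -5; dividing through by -5 gives  (1 - x^2) y'' - 2x y' + 20 y = 0.
This matches the Legendre equation (1 - x^2) y'' - 2x y' + n(n+1) y = 0 (note the -2x y' term) with n(n+1) = 20, so n = 4; the polynomial solution is P_4(x).
With y = sum_k a_k x^k, matching x^k gives (k+2)(k+1) a_{k+2} = [k(k+1) - n(n+1)] a_k = (k - 4)(k + 5) a_k. The right side vanishes at k = 4, so the series with the parity of 4 terminates at degree 4.
Standard normalization (P_n(1) = 1): leading coefficient (2n)!/(2^n (n!)^2) = 40320/(16*576) = 35/8, so a_4 = 35/8. Work downward with a_k = (k+1)(k+2) a_{k+2} / ((k - 4)(k + 5)):
  a_2 = (3)(4)(35/8) / ((2 - 4)(2 + 5)) = (105/2)/(-14) = -15/4
  a_0 = (1)(2)(-15/4) / ((0 - 4)(0 + 5)) = (-15/2)/(-20) = 3/8
Hence P_4(x) = 35 x^4/8 - 15 x^2/4 + 3/8.

P_4(x); series = 35 x^4/8 - 15 x^2/4 + 3/8


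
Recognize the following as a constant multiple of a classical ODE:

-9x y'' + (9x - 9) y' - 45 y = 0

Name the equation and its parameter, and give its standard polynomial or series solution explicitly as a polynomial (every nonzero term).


All three coefficients share the factor -9; dividing through by -9 gives  x y'' + (1 - x) y' + 5 y = 0.
This matches the Laguerre equation x y'' + (1 - x) y' + n y = 0 with n = 5; the polynomial solution is L_5(x).
With y = sum_k a_k x^k, matching x^k gives (k+1)k a_{k+1} + (k+1) a_{k+1} - k a_k + n a_k = 0, i.e. (k+1)^2 a_{k+1} = (k - n) a_k = (k - 5) a_k. The right side vanishes at k = 5, so the series terminates at degree 5.
Standard normalization L_n(0) = 1 gives a_0 = 1. Work upward with a_{k+1} = (k - 5) a_k / (k+1)^2:
  a_1 = (0 - 5)(1) / 1^2 = -5/1 = -5
  a_2 = (1 - 5)(-5) / 2^2 = 20/4 = 5
  a_3 = (2 - 5)(5) / 3^2 = -15/9 = -5/3
  a_4 = (3 - 5)(-5/3) / 4^2 = (10/3)/16 = 5/24
  a_5 = (4 - 5)(5/24) / 5^2 = (-5/24)/25 = -1/120
Hence L_5(x) = -x^5/120 + 5 x^4/24 - 5 x^3/3 + 5 x^2 - 5 x + 1.

L_5(x); series = -x^5/120 + 5 x^4/24 - 5 x^3/3 + 5 x^2 - 5 x + 1


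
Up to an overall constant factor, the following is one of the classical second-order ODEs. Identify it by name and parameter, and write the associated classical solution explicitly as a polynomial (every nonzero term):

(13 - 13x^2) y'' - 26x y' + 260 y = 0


All three coefficients share the factor 13; dividing through by 13 gives  (1 - x^2) y'' - 2x y' + 20 y = 0.
This matches the Legendre equation (1 - x^2) y'' - 2x y' + n(n+1) y = 0 (note the -2x y' term) with n(n+1) = 20, so n = 4; the polynomial solution is P_4(x).
With y = sum_k a_k x^k, matching x^k gives (k+2)(k+1) a_{k+2} = [k(k+1) - n(n+1)] a_k = (k - 4)(k + 5) a_k. The right side vanishes at k = 4, so the series with the parity of 4 terminates at degree 4.
Standard normalization (P_n(1) = 1): leading coefficient (2n)!/(2^n (n!)^2) = 40320/(16*576) = 35/8, so a_4 = 35/8. Work downward with a_k = (k+1)(k+2) a_{k+2} / ((k - 4)(k + 5)):
  a_2 = (3)(4)(35/8) / ((2 - 4)(2 + 5)) = (105/2)/(-14) = -15/4
  a_0 = (1)(2)(-15/4) / ((0 - 4)(0 + 5)) = (-15/2)/(-20) = 3/8
Hence P_4(x) = 35 x^4/8 - 15 x^2/4 + 3/8.

P_4(x); series = 35 x^4/8 - 15 x^2/4 + 3/8


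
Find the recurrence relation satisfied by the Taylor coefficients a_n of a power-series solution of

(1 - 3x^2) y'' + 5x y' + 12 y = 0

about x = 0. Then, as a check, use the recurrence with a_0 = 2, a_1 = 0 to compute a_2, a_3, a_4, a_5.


Substitute y = sum_n a_n x^n.
(1 - 3 x^2) y'' contributes (n+2)(n+1) a_{n+2} - 3 n(n-1) a_n at x^n.
5 x y'(x) contributes 5 n a_n at x^n.
12 y(x) contributes 12 a_n at x^n.
Matching x^n: (n+2)(n+1) a_{n+2} + (-3 n(n-1) + 5 n + 12) a_n = 0.
Thus a_{n+2} = (3 n(n-1) - 5 n - 12) / ((n+1)(n+2)) * a_n.

Check with a_0 = 2, a_1 = 0 (apply the recurrence for n = 0, 1, 2, 3): a_0 = 2, a_1 = 0, a_2 = -12, a_3 = 0, a_4 = 16, a_5 = 0.

a_(n+2) = (3 n(n-1) - 5 n - 12) / ((n+1)(n+2)) * a_n; check: a_0 = 2, a_1 = 0, a_2 = -12, a_3 = 0, a_4 = 16, a_5 = 0


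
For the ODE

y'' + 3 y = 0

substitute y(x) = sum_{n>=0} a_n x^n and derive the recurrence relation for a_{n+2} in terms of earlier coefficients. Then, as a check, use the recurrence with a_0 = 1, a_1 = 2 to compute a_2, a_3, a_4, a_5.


Substitute y = sum_n a_n x^n into y'' + (const) y = 0.
y''(x) = sum_{n>=0} (n+2)(n+1) a_{n+2} x^n.
The ODE becomes sum_n [(n+2)(n+1) a_{n+2} + 3 a_n] x^n = 0.
Setting each coefficient to zero gives the recurrence:
  (n+2)(n+1) a_{n+2} + 3 a_n = 0,
  a_{n+2} = -3 / ((n+1)(n+2)) a_n.

Check with a_0 = 1, a_1 = 2 (apply the recurrence for n = 0, 1, 2, 3): a_0 = 1, a_1 = 2, a_2 = -3/2, a_3 = -1, a_4 = 3/8, a_5 = 3/20.

a_{n+2} = -3/((n+1)(n+2)) * a_n; check: a_0 = 1, a_1 = 2, a_2 = -3/2, a_3 = -1, a_4 = 3/8, a_5 = 3/20


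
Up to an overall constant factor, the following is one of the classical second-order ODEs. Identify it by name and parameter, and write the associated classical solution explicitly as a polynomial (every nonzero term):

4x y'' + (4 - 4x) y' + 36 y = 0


All three coefficients share the factor 4; dividing through by 4 gives  x y'' + (1 - x) y' + 9 y = 0.
This matches the Laguerre equation x y'' + (1 - x) y' + n y = 0 with n = 9; the polynomial solution is L_9(x).
With y = sum_k a_k x^k, matching x^k gives (k+1)k a_{k+1} + (k+1) a_{k+1} - k a_k + n a_k = 0, i.e. (k+1)^2 a_{k+1} = (k - n) a_k = (k - 9) a_k. The right side vanishes at k = 9, so the series terminates at degree 9.
Standard normalization L_n(0) = 1 gives a_0 = 1. Work upward with a_{k+1} = (k - 9) a_k / (k+1)^2:
  a_1 = (0 - 9)(1) / 1^2 = -9/1 = -9
  a_2 = (1 - 9)(-9) / 2^2 = 72/4 = 18
  a_3 = (2 - 9)(18) / 3^2 = -126/9 = -14
  a_4 = (3 - 9)(-14) / 4^2 = 84/16 = 21/4
  a_5 = (4 - 9)(21/4) / 5^2 = (-105/4)/25 = -21/20
  a_6 = (5 - 9)(-21/20) / 6^2 = (21/5)/36 = 7/60
  a_7 = (6 - 9)(7/60) / 7^2 = (-7/20)/49 = -1/140
  a_8 = (7 - 9)(-1/140) / 8^2 = (1/70)/64 = 1/4480
  a_9 = (8 - 9)(1/4480) / 9^2 = (-1/4480)/81 = -1/362880
Hence L_9(x) = -x^9/362880 + x^8/4480 - x^7/140 + 7 x^6/60 - 21 x^5/20 + 21 x^4/4 - 14 x^3 + 18 x^2 - 9 x + 1.

L_9(x); series = -x^9/362880 + x^8/4480 - x^7/140 + 7 x^6/60 - 21 x^5/20 + 21 x^4/4 - 14 x^3 + 18 x^2 - 9 x + 1


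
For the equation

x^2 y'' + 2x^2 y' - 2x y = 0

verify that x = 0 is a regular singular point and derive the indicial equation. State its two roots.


Divide by x^2 to reach normal form y'' + P_1(x) y' + P_2(x) y = 0 with P_1(x) = 2 and P_2(x) = -2/x.
x = 0 is a singular point because the y-coefficient -2/x has a pole at x = 0.
It is a regular singular point because x P_1(x) = p(x) = 2x and x^2 P_2(x) = q(x) = -2x are polynomials, hence analytic at x = 0.
p(0) = 0,  q(0) = 0.
Indicial equation: r(r-1) + p(0) r + q(0) = 0, i.e. r^2 + (p(0) - 1) r + q(0) = 0, i.e. r^2 - 1 r = 0.
Discriminant: (-1)^2 - 4(0) = 1, so r = (1 ± 1)/2.
Solving: r_1 = 1, r_2 = 0.

indicial: r^2 - 1 r = 0; roots r_1 = 1, r_2 = 0


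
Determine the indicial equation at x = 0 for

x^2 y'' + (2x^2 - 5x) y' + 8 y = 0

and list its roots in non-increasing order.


Divide by x^2 to reach normal form y'' + P_1(x) y' + P_2(x) y = 0 with P_1(x) = 2 - 5/x and P_2(x) = 8/x^2.
x = 0 is a singular point because the y'-coefficient 2 - 5/x has a pole at x = 0 and the y-coefficient 8/x^2 has a pole at x = 0.
It is a regular singular point because x P_1(x) = p(x) = 2x - 5 and x^2 P_2(x) = q(x) = 8 are polynomials, hence analytic at x = 0.
p(0) = -5,  q(0) = 8.
Indicial equation: r(r-1) + p(0) r + q(0) = 0, i.e. r^2 + (p(0) - 1) r + q(0) = 0, i.e. r^2 - 6 r + 8 = 0.
Discriminant: (-6)^2 - 4(8) = 4, so r = (6 ± 2)/2.
Solving: r_1 = 4, r_2 = 2.

indicial: r^2 - 6 r + 8 = 0; roots r_1 = 4, r_2 = 2


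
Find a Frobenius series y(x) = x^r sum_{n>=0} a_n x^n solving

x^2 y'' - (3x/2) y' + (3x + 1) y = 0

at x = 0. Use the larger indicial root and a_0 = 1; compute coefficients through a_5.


Write in Frobenius form y'' + (p(x)/x) y' + (q(x)/x^2) y = 0:
  p(x) = -3/2,  q(x) = 3x + 1.
Indicial equation: r(r-1) + (-3/2) r + (1) = 0 -> roots r_1 = 2, r_2 = 1/2.
Take r = r_1 = 2. Let y(x) = x^r sum_{n>=0} a_n x^n with a_0 = 1.
Substitute y = x^r sum a_n x^n and match x^{r+n}. The recurrence is
  D(n) a_n + 3 a_{n-1} = 0,  where D(n) = (r+n)(r+n-1) + (-3/2)(r+n) + (1).
  a_n = -3 / D(n) * a_{n-1}.
Since the indicial polynomial factors as (r - r_1)(r - r_2), D(n) = (r_1 + n - r_1)(r_1 + n - r_2) = n(n + 3/2).
Evaluating step by step (a_0 = 1):
  n = 1: D(1) = 1(1 + 3/2) = 5/2; numerator = -3(1) = -3; a_1 = (-3)/(5/2) = -6/5
  n = 2: D(2) = 2(2 + 3/2) = 7; numerator = -3(-6/5) = 18/5; a_2 = (18/5)/(7) = 18/35
  n = 3: D(3) = 3(3 + 3/2) = 27/2; numerator = -3(18/35) = -54/35; a_3 = (-54/35)/(27/2) = -4/35
  n = 4: D(4) = 4(4 + 3/2) = 22; numerator = -3(-4/35) = 12/35; a_4 = (12/35)/(22) = 6/385
  n = 5: D(5) = 5(5 + 3/2) = 65/2; numerator = -3(6/385) = -18/385; a_5 = (-18/385)/(65/2) = -36/25025

r = 2; a_0 = 1; a_1 = -6/5; a_2 = 18/35; a_3 = -4/35; a_4 = 6/385; a_5 = -36/25025


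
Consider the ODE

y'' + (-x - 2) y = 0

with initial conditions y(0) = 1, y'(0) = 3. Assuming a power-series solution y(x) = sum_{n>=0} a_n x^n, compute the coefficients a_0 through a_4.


Ansatz: y(x) = sum_{n>=0} a_n x^n, so y'(x) = sum_{n>=1} n a_n x^(n-1) and y''(x) = sum_{n>=2} n(n-1) a_n x^(n-2).
Substitute into P(x) y'' + Q(x) y' + R(x) y = 0 with P(x) = 1, Q(x) = 0, R(x) = -x - 2, and match powers of x.
Initial conditions: a_0 = 1, a_1 = 3.
Setting the coefficient of each power of x to zero and solving order by order (substituting the coefficients already found):
  x^0: 2 a_2 - 2 a_0 = 0  ->  2 a_2 = 2 a_0 = 2  ->  a_2 = 1
  x^1: 6 a_3 - 2 a_1 - a_0 = 0  ->  6 a_3 = 2 a_1 + a_0 = 7  ->  a_3 = 7/6
  x^2: 12 a_4 - 2 a_2 - a_1 = 0  ->  12 a_4 = 2 a_2 + a_1 = 5  ->  a_4 = 5/12
Truncated series: y(x) = 1 + 3 x + x^2 + (7/6) x^3 + (5/12) x^4 + O(x^5).

a_0 = 1; a_1 = 3; a_2 = 1; a_3 = 7/6; a_4 = 5/12


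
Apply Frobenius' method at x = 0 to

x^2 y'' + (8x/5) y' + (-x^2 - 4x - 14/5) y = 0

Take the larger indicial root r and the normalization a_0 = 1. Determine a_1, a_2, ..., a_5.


Write in Frobenius form y'' + (p(x)/x) y' + (q(x)/x^2) y = 0:
  p(x) = 8/5,  q(x) = -x^2 - 4x - 14/5.
Indicial equation: r(r-1) + (8/5) r + (-14/5) = 0 -> roots r_1 = 7/5, r_2 = -2.
Take r = r_1 = 7/5. Let y(x) = x^r sum_{n>=0} a_n x^n with a_0 = 1.
Substitute y = x^r sum a_n x^n and match x^{r+n}. The recurrence is
  D(n) a_n - 4 a_{n-1} - 1 a_{n-2} = 0,  where D(n) = (r+n)(r+n-1) + (8/5)(r+n) + (-14/5).
  a_n = [4 a_{n-1} + 1 a_{n-2}] / D(n).
Since the indicial polynomial factors as (r - r_1)(r - r_2), D(n) = (r_1 + n - r_1)(r_1 + n - r_2) = n(n + 17/5).
Evaluating step by step (a_0 = 1):
  n = 1: D(1) = 1(1 + 17/5) = 22/5; numerator = 4(1) = 4; a_1 = (4)/(22/5) = 10/11
  n = 2: D(2) = 2(2 + 17/5) = 54/5; numerator = 4(10/11) + 1(1) = 51/11; a_2 = (51/11)/(54/5) = 85/198
  n = 3: D(3) = 3(3 + 17/5) = 96/5; numerator = 4(85/198) + 1(10/11) = 260/99; a_3 = (260/99)/(96/5) = 325/2376
  n = 4: D(4) = 4(4 + 17/5) = 148/5; numerator = 4(325/2376) + 1(85/198) = 290/297; a_4 = (290/297)/(148/5) = 725/21978
  n = 5: D(5) = 5(5 + 17/5) = 42; numerator = 4(725/21978) + 1(325/2376) = 875/3256; a_5 = (875/3256)/(42) = 125/19536

r = 7/5; a_0 = 1; a_1 = 10/11; a_2 = 85/198; a_3 = 325/2376; a_4 = 725/21978; a_5 = 125/19536


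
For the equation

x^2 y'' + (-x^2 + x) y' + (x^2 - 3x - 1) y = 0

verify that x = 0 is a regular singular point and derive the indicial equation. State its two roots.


Divide by x^2 to reach normal form y'' + P_1(x) y' + P_2(x) y = 0 with P_1(x) = -1 + 1/x and P_2(x) = 1 - 3/x - 1/x^2.
x = 0 is a singular point because the y'-coefficient -1 + 1/x has a pole at x = 0 and the y-coefficient 1 - 3/x - 1/x^2 has a pole at x = 0.
It is a regular singular point because x P_1(x) = p(x) = 1 - x and x^2 P_2(x) = q(x) = x^2 - 3x - 1 are polynomials, hence analytic at x = 0.
p(0) = 1,  q(0) = -1.
Indicial equation: r(r-1) + p(0) r + q(0) = 0, i.e. r^2 + (p(0) - 1) r + q(0) = 0, i.e. r^2 - 1 = 0.
Discriminant: (0)^2 - 4(-1) = 4, so r = (0 ± 2)/2.
Solving: r_1 = 1, r_2 = -1.

indicial: r^2 - 1 = 0; roots r_1 = 1, r_2 = -1


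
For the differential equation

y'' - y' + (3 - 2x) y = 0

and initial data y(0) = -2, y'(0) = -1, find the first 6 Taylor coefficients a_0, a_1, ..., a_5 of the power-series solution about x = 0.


Ansatz: y(x) = sum_{n>=0} a_n x^n, so y'(x) = sum_{n>=1} n a_n x^(n-1) and y''(x) = sum_{n>=2} n(n-1) a_n x^(n-2).
Substitute into P(x) y'' + Q(x) y' + R(x) y = 0 with P(x) = 1, Q(x) = -1, R(x) = 3 - 2x, and match powers of x.
Initial conditions: a_0 = -2, a_1 = -1.
Setting the coefficient of each power of x to zero and solving order by order (substituting the coefficients already found):
  x^0: 2 a_2 - a_1 + 3 a_0 = 0  ->  2 a_2 = a_1 - 3 a_0 = 5  ->  a_2 = 5/2
  x^1: 6 a_3 - 2 a_2 + 3 a_1 - 2 a_0 = 0  ->  6 a_3 = 2 a_2 - 3 a_1 + 2 a_0 = 4  ->  a_3 = 2/3
  x^2: 12 a_4 - 3 a_3 + 3 a_2 - 2 a_1 = 0  ->  12 a_4 = 3 a_3 - 3 a_2 + 2 a_1 = -15/2  ->  a_4 = -5/8
  x^3: 20 a_5 - 4 a_4 + 3 a_3 - 2 a_2 = 0  ->  20 a_5 = 4 a_4 - 3 a_3 + 2 a_2 = 1/2  ->  a_5 = 1/40
Truncated series: y(x) = -2 - x + (5/2) x^2 + (2/3) x^3 - (5/8) x^4 + (1/40) x^5 + O(x^6).

a_0 = -2; a_1 = -1; a_2 = 5/2; a_3 = 2/3; a_4 = -5/8; a_5 = 1/40


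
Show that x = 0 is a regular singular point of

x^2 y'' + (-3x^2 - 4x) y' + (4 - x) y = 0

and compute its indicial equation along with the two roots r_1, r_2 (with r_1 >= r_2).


Divide by x^2 to reach normal form y'' + P_1(x) y' + P_2(x) y = 0 with P_1(x) = -3 - 4/x and P_2(x) = -1/x + 4/x^2.
x = 0 is a singular point because the y'-coefficient -3 - 4/x has a pole at x = 0 and the y-coefficient -1/x + 4/x^2 has a pole at x = 0.
It is a regular singular point because x P_1(x) = p(x) = -3x - 4 and x^2 P_2(x) = q(x) = 4 - x are polynomials, hence analytic at x = 0.
p(0) = -4,  q(0) = 4.
Indicial equation: r(r-1) + p(0) r + q(0) = 0, i.e. r^2 + (p(0) - 1) r + q(0) = 0, i.e. r^2 - 5 r + 4 = 0.
Discriminant: (-5)^2 - 4(4) = 9, so r = (5 ± 3)/2.
Solving: r_1 = 4, r_2 = 1.

indicial: r^2 - 5 r + 4 = 0; roots r_1 = 4, r_2 = 1


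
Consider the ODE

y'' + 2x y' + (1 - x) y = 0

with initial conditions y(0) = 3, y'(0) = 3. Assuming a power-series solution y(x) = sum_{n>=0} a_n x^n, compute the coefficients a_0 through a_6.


Ansatz: y(x) = sum_{n>=0} a_n x^n, so y'(x) = sum_{n>=1} n a_n x^(n-1) and y''(x) = sum_{n>=2} n(n-1) a_n x^(n-2).
Substitute into P(x) y'' + Q(x) y' + R(x) y = 0 with P(x) = 1, Q(x) = 2x, R(x) = 1 - x, and match powers of x.
Initial conditions: a_0 = 3, a_1 = 3.
Setting the coefficient of each power of x to zero and solving order by order (substituting the coefficients already found):
  x^0: 2 a_2 + a_0 = 0  ->  2 a_2 = -a_0 = -3  ->  a_2 = -3/2
  x^1: 6 a_3 + 3 a_1 - a_0 = 0  ->  6 a_3 = -3 a_1 + a_0 = -6  ->  a_3 = -1
  x^2: 12 a_4 + 5 a_2 - a_1 = 0  ->  12 a_4 = -5 a_2 + a_1 = 21/2  ->  a_4 = 7/8
  x^3: 20 a_5 + 7 a_3 - a_2 = 0  ->  20 a_5 = -7 a_3 + a_2 = 11/2  ->  a_5 = 11/40
  x^4: 30 a_6 + 9 a_4 - a_3 = 0  ->  30 a_6 = -9 a_4 + a_3 = -71/8  ->  a_6 = -71/240
Truncated series: y(x) = 3 + 3 x - (3/2) x^2 - x^3 + (7/8) x^4 + (11/40) x^5 - (71/240) x^6 + O(x^7).

a_0 = 3; a_1 = 3; a_2 = -3/2; a_3 = -1; a_4 = 7/8; a_5 = 11/40; a_6 = -71/240


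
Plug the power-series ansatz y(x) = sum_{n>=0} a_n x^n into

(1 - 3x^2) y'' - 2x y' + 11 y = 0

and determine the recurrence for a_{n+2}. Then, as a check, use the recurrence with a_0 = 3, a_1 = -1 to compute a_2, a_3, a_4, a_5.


Substitute y = sum_n a_n x^n.
(1 - 3 x^2) y'' contributes (n+2)(n+1) a_{n+2} - 3 n(n-1) a_n at x^n.
-2 x y'(x) contributes -2 n a_n at x^n.
11 y(x) contributes 11 a_n at x^n.
Matching x^n: (n+2)(n+1) a_{n+2} + (-3 n(n-1) - 2 n + 11) a_n = 0.
Thus a_{n+2} = (3 n(n-1) + 2 n - 11) / ((n+1)(n+2)) * a_n.

Check with a_0 = 3, a_1 = -1 (apply the recurrence for n = 0, 1, 2, 3): a_0 = 3, a_1 = -1, a_2 = -33/2, a_3 = 3/2, a_4 = 11/8, a_5 = 39/40.

a_(n+2) = (3 n(n-1) + 2 n - 11) / ((n+1)(n+2)) * a_n; check: a_0 = 3, a_1 = -1, a_2 = -33/2, a_3 = 3/2, a_4 = 11/8, a_5 = 39/40


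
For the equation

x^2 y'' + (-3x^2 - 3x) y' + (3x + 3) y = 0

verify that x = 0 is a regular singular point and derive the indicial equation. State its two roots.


Divide by x^2 to reach normal form y'' + P_1(x) y' + P_2(x) y = 0 with P_1(x) = -3 - 3/x and P_2(x) = 3/x + 3/x^2.
x = 0 is a singular point because the y'-coefficient -3 - 3/x has a pole at x = 0 and the y-coefficient 3/x + 3/x^2 has a pole at x = 0.
It is a regular singular point because x P_1(x) = p(x) = -3x - 3 and x^2 P_2(x) = q(x) = 3x + 3 are polynomials, hence analytic at x = 0.
p(0) = -3,  q(0) = 3.
Indicial equation: r(r-1) + p(0) r + q(0) = 0, i.e. r^2 + (p(0) - 1) r + q(0) = 0, i.e. r^2 - 4 r + 3 = 0.
Discriminant: (-4)^2 - 4(3) = 4, so r = (4 ± 2)/2.
Solving: r_1 = 3, r_2 = 1.

indicial: r^2 - 4 r + 3 = 0; roots r_1 = 3, r_2 = 1


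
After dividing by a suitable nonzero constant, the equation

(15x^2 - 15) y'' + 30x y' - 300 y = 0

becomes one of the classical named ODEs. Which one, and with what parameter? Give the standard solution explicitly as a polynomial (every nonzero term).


All three coefficients share the factor -15; dividing through by -15 gives  (1 - x^2) y'' - 2x y' + 20 y = 0.
This matches the Legendre equation (1 - x^2) y'' - 2x y' + n(n+1) y = 0 (note the -2x y' term) with n(n+1) = 20, so n = 4; the polynomial solution is P_4(x).
With y = sum_k a_k x^k, matching x^k gives (k+2)(k+1) a_{k+2} = [k(k+1) - n(n+1)] a_k = (k - 4)(k + 5) a_k. The right side vanishes at k = 4, so the series with the parity of 4 terminates at degree 4.
Standard normalization (P_n(1) = 1): leading coefficient (2n)!/(2^n (n!)^2) = 40320/(16*576) = 35/8, so a_4 = 35/8. Work downward with a_k = (k+1)(k+2) a_{k+2} / ((k - 4)(k + 5)):
  a_2 = (3)(4)(35/8) / ((2 - 4)(2 + 5)) = (105/2)/(-14) = -15/4
  a_0 = (1)(2)(-15/4) / ((0 - 4)(0 + 5)) = (-15/2)/(-20) = 3/8
Hence P_4(x) = 35 x^4/8 - 15 x^2/4 + 3/8.

P_4(x); series = 35 x^4/8 - 15 x^2/4 + 3/8


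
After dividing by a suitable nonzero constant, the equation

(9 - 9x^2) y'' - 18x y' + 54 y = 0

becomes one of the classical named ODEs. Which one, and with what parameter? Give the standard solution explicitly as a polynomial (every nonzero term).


All three coefficients share the factor 9; dividing through by 9 gives  (1 - x^2) y'' - 2x y' + 6 y = 0.
This matches the Legendre equation (1 - x^2) y'' - 2x y' + n(n+1) y = 0 (note the -2x y' term) with n(n+1) = 6, so n = 2; the polynomial solution is P_2(x).
With y = sum_k a_k x^k, matching x^k gives (k+2)(k+1) a_{k+2} = [k(k+1) - n(n+1)] a_k = (k - 2)(k + 3) a_k. The right side vanishes at k = 2, so the series with the parity of 2 terminates at degree 2.
Standard normalization (P_n(1) = 1): leading coefficient (2n)!/(2^n (n!)^2) = 24/(4*4) = 3/2, so a_2 = 3/2. Work downward with a_k = (k+1)(k+2) a_{k+2} / ((k - 2)(k + 3)):
  a_0 = (1)(2)(3/2) / ((0 - 2)(0 + 3)) = 3/(-6) = -1/2
Hence P_2(x) = 3 x^2/2 - 1/2.

P_2(x); series = 3 x^2/2 - 1/2


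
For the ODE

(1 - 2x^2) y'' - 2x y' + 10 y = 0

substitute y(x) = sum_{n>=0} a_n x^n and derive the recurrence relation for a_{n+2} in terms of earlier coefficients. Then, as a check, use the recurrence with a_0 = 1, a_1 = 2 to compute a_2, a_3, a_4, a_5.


Substitute y = sum_n a_n x^n.
(1 - 2 x^2) y'' contributes (n+2)(n+1) a_{n+2} - 2 n(n-1) a_n at x^n.
-2 x y'(x) contributes -2 n a_n at x^n.
10 y(x) contributes 10 a_n at x^n.
Matching x^n: (n+2)(n+1) a_{n+2} + (-2 n(n-1) - 2 n + 10) a_n = 0.
Thus a_{n+2} = (2 n(n-1) + 2 n - 10) / ((n+1)(n+2)) * a_n.

Check with a_0 = 1, a_1 = 2 (apply the recurrence for n = 0, 1, 2, 3): a_0 = 1, a_1 = 2, a_2 = -5, a_3 = -8/3, a_4 = 5/6, a_5 = -16/15.

a_(n+2) = (2 n(n-1) + 2 n - 10) / ((n+1)(n+2)) * a_n; check: a_0 = 1, a_1 = 2, a_2 = -5, a_3 = -8/3, a_4 = 5/6, a_5 = -16/15


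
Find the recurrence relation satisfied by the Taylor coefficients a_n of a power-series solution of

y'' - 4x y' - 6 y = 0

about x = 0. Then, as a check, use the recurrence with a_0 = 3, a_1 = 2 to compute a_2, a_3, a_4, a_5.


Substitute y = sum_n a_n x^n.
y''(x) has coefficient (n+2)(n+1) a_{n+2} at x^n;
-4 x y'(x) has coefficient -4 n a_n at x^n (shift);
-6 y(x) has coefficient -6 a_n at x^n.
Matching x^n: (n+2)(n+1) a_{n+2} + (-4n - 6) a_n = 0.
Thus a_{n+2} = (4n + 6) / ((n+1)(n+2)) * a_n.

Check with a_0 = 3, a_1 = 2 (apply the recurrence for n = 0, 1, 2, 3): a_0 = 3, a_1 = 2, a_2 = 9, a_3 = 10/3, a_4 = 21/2, a_5 = 3.

a_(n+2) = (4n + 6) / ((n+1)(n+2)) * a_n; check: a_0 = 3, a_1 = 2, a_2 = 9, a_3 = 10/3, a_4 = 21/2, a_5 = 3


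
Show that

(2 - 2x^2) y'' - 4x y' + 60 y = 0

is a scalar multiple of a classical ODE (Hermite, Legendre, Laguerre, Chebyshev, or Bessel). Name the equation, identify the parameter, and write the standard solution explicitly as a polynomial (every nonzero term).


All three coefficients share the factor 2; dividing through by 2 gives  (1 - x^2) y'' - 2x y' + 30 y = 0.
This matches the Legendre equation (1 - x^2) y'' - 2x y' + n(n+1) y = 0 (note the -2x y' term) with n(n+1) = 30, so n = 5; the polynomial solution is P_5(x).
With y = sum_k a_k x^k, matching x^k gives (k+2)(k+1) a_{k+2} = [k(k+1) - n(n+1)] a_k = (k - 5)(k + 6) a_k. The right side vanishes at k = 5, so the series with the parity of 5 terminates at degree 5.
Standard normalization (P_n(1) = 1): leading coefficient (2n)!/(2^n (n!)^2) = 3628800/(32*14400) = 63/8, so a_5 = 63/8. Work downward with a_k = (k+1)(k+2) a_{k+2} / ((k - 5)(k + 6)):
  a_3 = (4)(5)(63/8) / ((3 - 5)(3 + 6)) = (315/2)/(-18) = -35/4
  a_1 = (2)(3)(-35/4) / ((1 - 5)(1 + 6)) = (-105/2)/(-28) = 15/8
Hence P_5(x) = 63 x^5/8 - 35 x^3/4 + 15 x/8.

P_5(x); series = 63 x^5/8 - 35 x^3/4 + 15 x/8


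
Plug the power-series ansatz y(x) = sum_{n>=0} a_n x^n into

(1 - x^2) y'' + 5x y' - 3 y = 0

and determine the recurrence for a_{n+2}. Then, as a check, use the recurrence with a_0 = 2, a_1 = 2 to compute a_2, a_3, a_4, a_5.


Substitute y = sum_n a_n x^n.
(1 - 1 x^2) y'' contributes (n+2)(n+1) a_{n+2} - n(n-1) a_n at x^n.
5 x y'(x) contributes 5 n a_n at x^n.
-3 y(x) contributes -3 a_n at x^n.
Matching x^n: (n+2)(n+1) a_{n+2} + (-n(n-1) + 5 n - 3) a_n = 0.
Thus a_{n+2} = (n(n-1) - 5 n + 3) / ((n+1)(n+2)) * a_n.

Check with a_0 = 2, a_1 = 2 (apply the recurrence for n = 0, 1, 2, 3): a_0 = 2, a_1 = 2, a_2 = 3, a_3 = -2/3, a_4 = -5/4, a_5 = 1/5.

a_(n+2) = (n(n-1) - 5 n + 3) / ((n+1)(n+2)) * a_n; check: a_0 = 2, a_1 = 2, a_2 = 3, a_3 = -2/3, a_4 = -5/4, a_5 = 1/5


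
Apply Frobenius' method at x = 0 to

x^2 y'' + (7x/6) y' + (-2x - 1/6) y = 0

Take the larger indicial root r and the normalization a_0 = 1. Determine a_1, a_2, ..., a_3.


Write in Frobenius form y'' + (p(x)/x) y' + (q(x)/x^2) y = 0:
  p(x) = 7/6,  q(x) = -2x - 1/6.
Indicial equation: r(r-1) + (7/6) r + (-1/6) = 0 -> roots r_1 = 1/3, r_2 = -1/2.
Take r = r_1 = 1/3. Let y(x) = x^r sum_{n>=0} a_n x^n with a_0 = 1.
Substitute y = x^r sum a_n x^n and match x^{r+n}. The recurrence is
  D(n) a_n - 2 a_{n-1} = 0,  where D(n) = (r+n)(r+n-1) + (7/6)(r+n) + (-1/6).
  a_n = 2 / D(n) * a_{n-1}.
Since the indicial polynomial factors as (r - r_1)(r - r_2), D(n) = (r_1 + n - r_1)(r_1 + n - r_2) = n(n + 5/6).
Evaluating step by step (a_0 = 1):
  n = 1: D(1) = 1(1 + 5/6) = 11/6; numerator = 2(1) = 2; a_1 = (2)/(11/6) = 12/11
  n = 2: D(2) = 2(2 + 5/6) = 17/3; numerator = 2(12/11) = 24/11; a_2 = (24/11)/(17/3) = 72/187
  n = 3: D(3) = 3(3 + 5/6) = 23/2; numerator = 2(72/187) = 144/187; a_3 = (144/187)/(23/2) = 288/4301

r = 1/3; a_0 = 1; a_1 = 12/11; a_2 = 72/187; a_3 = 288/4301


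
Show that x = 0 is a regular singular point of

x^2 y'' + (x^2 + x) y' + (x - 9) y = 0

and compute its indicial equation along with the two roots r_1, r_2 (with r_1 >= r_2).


Divide by x^2 to reach normal form y'' + P_1(x) y' + P_2(x) y = 0 with P_1(x) = 1 + 1/x and P_2(x) = 1/x - 9/x^2.
x = 0 is a singular point because the y'-coefficient 1 + 1/x has a pole at x = 0 and the y-coefficient 1/x - 9/x^2 has a pole at x = 0.
It is a regular singular point because x P_1(x) = p(x) = x + 1 and x^2 P_2(x) = q(x) = x - 9 are polynomials, hence analytic at x = 0.
p(0) = 1,  q(0) = -9.
Indicial equation: r(r-1) + p(0) r + q(0) = 0, i.e. r^2 + (p(0) - 1) r + q(0) = 0, i.e. r^2 - 9 = 0.
Discriminant: (0)^2 - 4(-9) = 36, so r = (0 ± 6)/2.
Solving: r_1 = 3, r_2 = -3.

indicial: r^2 - 9 = 0; roots r_1 = 3, r_2 = -3


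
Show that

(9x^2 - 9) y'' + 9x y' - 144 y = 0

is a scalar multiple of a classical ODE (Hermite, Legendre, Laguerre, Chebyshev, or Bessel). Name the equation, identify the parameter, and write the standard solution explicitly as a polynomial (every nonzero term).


All three coefficients share the factor -9; dividing through by -9 gives  (1 - x^2) y'' - x y' + 16 y = 0.
This matches the Chebyshev equation (1 - x^2) y'' - x y' + n^2 y = 0 (note the -x y' term, not -2x y') with n^2 = 16, so n = 4; the polynomial solution is T_4(x).
With y = sum_k a_k x^k, matching x^k gives (k+2)(k+1) a_{k+2} = (k^2 - n^2) a_k = (k - 4)(k + 4) a_k. The right side vanishes at k = 4, so the series with the parity of 4 terminates at degree 4.
Standard normalization: leading coefficient of T_n is 2^(n-1), so a_4 = 2^3 = 8. Work downward with a_k = (k+1)(k+2) a_{k+2} / ((k - 4)(k + 4)):
  a_2 = (3)(4)(8) / ((2 - 4)(2 + 4)) = 96/(-12) = -8
  a_0 = (1)(2)(-8) / ((0 - 4)(0 + 4)) = -16/(-16) = 1
Hence T_4(x) = 8 x^4 - 8 x^2 + 1.

T_4(x); series = 8 x^4 - 8 x^2 + 1


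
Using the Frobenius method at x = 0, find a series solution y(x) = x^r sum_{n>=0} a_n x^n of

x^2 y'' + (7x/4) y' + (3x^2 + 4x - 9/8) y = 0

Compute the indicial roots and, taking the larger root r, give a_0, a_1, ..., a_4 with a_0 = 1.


Write in Frobenius form y'' + (p(x)/x) y' + (q(x)/x^2) y = 0:
  p(x) = 7/4,  q(x) = 3x^2 + 4x - 9/8.
Indicial equation: r(r-1) + (7/4) r + (-9/8) = 0 -> roots r_1 = 3/4, r_2 = -3/2.
Take r = r_1 = 3/4. Let y(x) = x^r sum_{n>=0} a_n x^n with a_0 = 1.
Substitute y = x^r sum a_n x^n and match x^{r+n}. The recurrence is
  D(n) a_n + 4 a_{n-1} + 3 a_{n-2} = 0,  where D(n) = (r+n)(r+n-1) + (7/4)(r+n) + (-9/8).
  a_n = [-4 a_{n-1} - 3 a_{n-2}] / D(n).
Since the indicial polynomial factors as (r - r_1)(r - r_2), D(n) = (r_1 + n - r_1)(r_1 + n - r_2) = n(n + 9/4).
Evaluating step by step (a_0 = 1):
  n = 1: D(1) = 1(1 + 9/4) = 13/4; numerator = -4(1) = -4; a_1 = (-4)/(13/4) = -16/13
  n = 2: D(2) = 2(2 + 9/4) = 17/2; numerator = -4(-16/13) - 3(1) = 25/13; a_2 = (25/13)/(17/2) = 50/221
  n = 3: D(3) = 3(3 + 9/4) = 63/4; numerator = -4(50/221) - 3(-16/13) = 616/221; a_3 = (616/221)/(63/4) = 352/1989
  n = 4: D(4) = 4(4 + 9/4) = 25; numerator = -4(352/1989) - 3(50/221) = -2758/1989; a_4 = (-2758/1989)/(25) = -2758/49725

r = 3/4; a_0 = 1; a_1 = -16/13; a_2 = 50/221; a_3 = 352/1989; a_4 = -2758/49725


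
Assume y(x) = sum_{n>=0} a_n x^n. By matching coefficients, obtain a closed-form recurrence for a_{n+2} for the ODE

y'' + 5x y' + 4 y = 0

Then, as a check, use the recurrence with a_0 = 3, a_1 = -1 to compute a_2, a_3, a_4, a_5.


Substitute y = sum_n a_n x^n.
y''(x) has coefficient (n+2)(n+1) a_{n+2} at x^n;
5 x y'(x) has coefficient 5 n a_n at x^n (shift);
4 y(x) has coefficient 4 a_n at x^n.
Matching x^n: (n+2)(n+1) a_{n+2} + (5n + 4) a_n = 0.
Thus a_{n+2} = (-5n - 4) / ((n+1)(n+2)) * a_n.

Check with a_0 = 3, a_1 = -1 (apply the recurrence for n = 0, 1, 2, 3): a_0 = 3, a_1 = -1, a_2 = -6, a_3 = 3/2, a_4 = 7, a_5 = -57/40.

a_(n+2) = (-5n - 4) / ((n+1)(n+2)) * a_n; check: a_0 = 3, a_1 = -1, a_2 = -6, a_3 = 3/2, a_4 = 7, a_5 = -57/40


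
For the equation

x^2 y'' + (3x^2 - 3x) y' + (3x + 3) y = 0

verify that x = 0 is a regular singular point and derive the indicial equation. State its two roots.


Divide by x^2 to reach normal form y'' + P_1(x) y' + P_2(x) y = 0 with P_1(x) = 3 - 3/x and P_2(x) = 3/x + 3/x^2.
x = 0 is a singular point because the y'-coefficient 3 - 3/x has a pole at x = 0 and the y-coefficient 3/x + 3/x^2 has a pole at x = 0.
It is a regular singular point because x P_1(x) = p(x) = 3x - 3 and x^2 P_2(x) = q(x) = 3x + 3 are polynomials, hence analytic at x = 0.
p(0) = -3,  q(0) = 3.
Indicial equation: r(r-1) + p(0) r + q(0) = 0, i.e. r^2 + (p(0) - 1) r + q(0) = 0, i.e. r^2 - 4 r + 3 = 0.
Discriminant: (-4)^2 - 4(3) = 4, so r = (4 ± 2)/2.
Solving: r_1 = 3, r_2 = 1.

indicial: r^2 - 4 r + 3 = 0; roots r_1 = 3, r_2 = 1


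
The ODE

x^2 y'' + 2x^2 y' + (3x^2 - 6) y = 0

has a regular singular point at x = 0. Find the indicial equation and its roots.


Divide by x^2 to reach normal form y'' + P_1(x) y' + P_2(x) y = 0 with P_1(x) = 2 and P_2(x) = 3 - 6/x^2.
x = 0 is a singular point because the y-coefficient 3 - 6/x^2 has a pole at x = 0.
It is a regular singular point because x P_1(x) = p(x) = 2x and x^2 P_2(x) = q(x) = 3x^2 - 6 are polynomials, hence analytic at x = 0.
p(0) = 0,  q(0) = -6.
Indicial equation: r(r-1) + p(0) r + q(0) = 0, i.e. r^2 + (p(0) - 1) r + q(0) = 0, i.e. r^2 - 1 r - 6 = 0.
Discriminant: (-1)^2 - 4(-6) = 25, so r = (1 ± 5)/2.
Solving: r_1 = 3, r_2 = -2.

indicial: r^2 - 1 r - 6 = 0; roots r_1 = 3, r_2 = -2


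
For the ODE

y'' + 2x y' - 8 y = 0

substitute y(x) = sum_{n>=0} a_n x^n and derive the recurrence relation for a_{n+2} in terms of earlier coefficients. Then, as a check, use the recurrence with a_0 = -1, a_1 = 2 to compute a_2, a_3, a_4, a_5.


Substitute y = sum_n a_n x^n.
y''(x) has coefficient (n+2)(n+1) a_{n+2} at x^n;
2 x y'(x) has coefficient 2 n a_n at x^n (shift);
-8 y(x) has coefficient -8 a_n at x^n.
Matching x^n: (n+2)(n+1) a_{n+2} + (2n - 8) a_n = 0.
Thus a_{n+2} = (-2n + 8) / ((n+1)(n+2)) * a_n.

Check with a_0 = -1, a_1 = 2 (apply the recurrence for n = 0, 1, 2, 3): a_0 = -1, a_1 = 2, a_2 = -4, a_3 = 2, a_4 = -4/3, a_5 = 1/5.

a_(n+2) = (-2n + 8) / ((n+1)(n+2)) * a_n; check: a_0 = -1, a_1 = 2, a_2 = -4, a_3 = 2, a_4 = -4/3, a_5 = 1/5


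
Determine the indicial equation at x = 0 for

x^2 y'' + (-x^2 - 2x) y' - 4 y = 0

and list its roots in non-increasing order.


Divide by x^2 to reach normal form y'' + P_1(x) y' + P_2(x) y = 0 with P_1(x) = -1 - 2/x and P_2(x) = -4/x^2.
x = 0 is a singular point because the y'-coefficient -1 - 2/x has a pole at x = 0 and the y-coefficient -4/x^2 has a pole at x = 0.
It is a regular singular point because x P_1(x) = p(x) = -x - 2 and x^2 P_2(x) = q(x) = -4 are polynomials, hence analytic at x = 0.
p(0) = -2,  q(0) = -4.
Indicial equation: r(r-1) + p(0) r + q(0) = 0, i.e. r^2 + (p(0) - 1) r + q(0) = 0, i.e. r^2 - 3 r - 4 = 0.
Discriminant: (-3)^2 - 4(-4) = 25, so r = (3 ± 5)/2.
Solving: r_1 = 4, r_2 = -1.

indicial: r^2 - 3 r - 4 = 0; roots r_1 = 4, r_2 = -1


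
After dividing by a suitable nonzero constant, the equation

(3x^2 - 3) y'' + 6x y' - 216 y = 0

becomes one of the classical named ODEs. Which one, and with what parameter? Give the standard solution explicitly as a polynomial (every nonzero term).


All three coefficients share the factor -3; dividing through by -3 gives  (1 - x^2) y'' - 2x y' + 72 y = 0.
This matches the Legendre equation (1 - x^2) y'' - 2x y' + n(n+1) y = 0 (note the -2x y' term) with n(n+1) = 72, so n = 8; the polynomial solution is P_8(x).
With y = sum_k a_k x^k, matching x^k gives (k+2)(k+1) a_{k+2} = [k(k+1) - n(n+1)] a_k = (k - 8)(k + 9) a_k. The right side vanishes at k = 8, so the series with the parity of 8 terminates at degree 8.
Standard normalization (P_n(1) = 1): leading coefficient (2n)!/(2^n (n!)^2) = 20922789888000/(256*1625702400) = 6435/128, so a_8 = 6435/128. Work downward with a_k = (k+1)(k+2) a_{k+2} / ((k - 8)(k + 9)):
  a_6 = (7)(8)(6435/128) / ((6 - 8)(6 + 9)) = (45045/16)/(-30) = -3003/32
  a_4 = (5)(6)(-3003/32) / ((4 - 8)(4 + 9)) = (-45045/16)/(-52) = 3465/64
  a_2 = (3)(4)(3465/64) / ((2 - 8)(2 + 9)) = (10395/16)/(-66) = -315/32
  a_0 = (1)(2)(-315/32) / ((0 - 8)(0 + 9)) = (-315/16)/(-72) = 35/128
Hence P_8(x) = 6435 x^8/128 - 3003 x^6/32 + 3465 x^4/64 - 315 x^2/32 + 35/128.

P_8(x); series = 6435 x^8/128 - 3003 x^6/32 + 3465 x^4/64 - 315 x^2/32 + 35/128


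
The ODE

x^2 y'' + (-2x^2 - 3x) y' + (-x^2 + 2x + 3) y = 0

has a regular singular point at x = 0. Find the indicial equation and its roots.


Divide by x^2 to reach normal form y'' + P_1(x) y' + P_2(x) y = 0 with P_1(x) = -2 - 3/x and P_2(x) = -1 + 2/x + 3/x^2.
x = 0 is a singular point because the y'-coefficient -2 - 3/x has a pole at x = 0 and the y-coefficient -1 + 2/x + 3/x^2 has a pole at x = 0.
It is a regular singular point because x P_1(x) = p(x) = -2x - 3 and x^2 P_2(x) = q(x) = -x^2 + 2x + 3 are polynomials, hence analytic at x = 0.
p(0) = -3,  q(0) = 3.
Indicial equation: r(r-1) + p(0) r + q(0) = 0, i.e. r^2 + (p(0) - 1) r + q(0) = 0, i.e. r^2 - 4 r + 3 = 0.
Discriminant: (-4)^2 - 4(3) = 4, so r = (4 ± 2)/2.
Solving: r_1 = 3, r_2 = 1.

indicial: r^2 - 4 r + 3 = 0; roots r_1 = 3, r_2 = 1


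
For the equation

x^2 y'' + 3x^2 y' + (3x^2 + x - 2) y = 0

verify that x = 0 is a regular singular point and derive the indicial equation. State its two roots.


Divide by x^2 to reach normal form y'' + P_1(x) y' + P_2(x) y = 0 with P_1(x) = 3 and P_2(x) = 3 + 1/x - 2/x^2.
x = 0 is a singular point because the y-coefficient 3 + 1/x - 2/x^2 has a pole at x = 0.
It is a regular singular point because x P_1(x) = p(x) = 3x and x^2 P_2(x) = q(x) = 3x^2 + x - 2 are polynomials, hence analytic at x = 0.
p(0) = 0,  q(0) = -2.
Indicial equation: r(r-1) + p(0) r + q(0) = 0, i.e. r^2 + (p(0) - 1) r + q(0) = 0, i.e. r^2 - 1 r - 2 = 0.
Discriminant: (-1)^2 - 4(-2) = 9, so r = (1 ± 3)/2.
Solving: r_1 = 2, r_2 = -1.

indicial: r^2 - 1 r - 2 = 0; roots r_1 = 2, r_2 = -1


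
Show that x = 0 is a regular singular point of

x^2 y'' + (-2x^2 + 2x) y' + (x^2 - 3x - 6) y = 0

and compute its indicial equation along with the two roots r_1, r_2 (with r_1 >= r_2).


Divide by x^2 to reach normal form y'' + P_1(x) y' + P_2(x) y = 0 with P_1(x) = -2 + 2/x and P_2(x) = 1 - 3/x - 6/x^2.
x = 0 is a singular point because the y'-coefficient -2 + 2/x has a pole at x = 0 and the y-coefficient 1 - 3/x - 6/x^2 has a pole at x = 0.
It is a regular singular point because x P_1(x) = p(x) = 2 - 2x and x^2 P_2(x) = q(x) = x^2 - 3x - 6 are polynomials, hence analytic at x = 0.
p(0) = 2,  q(0) = -6.
Indicial equation: r(r-1) + p(0) r + q(0) = 0, i.e. r^2 + (p(0) - 1) r + q(0) = 0, i.e. r^2 + 1 r - 6 = 0.
Discriminant: (1)^2 - 4(-6) = 25, so r = (-1 ± 5)/2.
Solving: r_1 = 2, r_2 = -3.

indicial: r^2 + 1 r - 6 = 0; roots r_1 = 2, r_2 = -3


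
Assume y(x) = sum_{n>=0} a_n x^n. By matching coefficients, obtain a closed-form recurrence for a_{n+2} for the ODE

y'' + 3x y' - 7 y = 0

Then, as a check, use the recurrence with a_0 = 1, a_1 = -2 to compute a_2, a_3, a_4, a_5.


Substitute y = sum_n a_n x^n.
y''(x) has coefficient (n+2)(n+1) a_{n+2} at x^n;
3 x y'(x) has coefficient 3 n a_n at x^n (shift);
-7 y(x) has coefficient -7 a_n at x^n.
Matching x^n: (n+2)(n+1) a_{n+2} + (3n - 7) a_n = 0.
Thus a_{n+2} = (-3n + 7) / ((n+1)(n+2)) * a_n.

Check with a_0 = 1, a_1 = -2 (apply the recurrence for n = 0, 1, 2, 3): a_0 = 1, a_1 = -2, a_2 = 7/2, a_3 = -4/3, a_4 = 7/24, a_5 = 2/15.

a_(n+2) = (-3n + 7) / ((n+1)(n+2)) * a_n; check: a_0 = 1, a_1 = -2, a_2 = 7/2, a_3 = -4/3, a_4 = 7/24, a_5 = 2/15


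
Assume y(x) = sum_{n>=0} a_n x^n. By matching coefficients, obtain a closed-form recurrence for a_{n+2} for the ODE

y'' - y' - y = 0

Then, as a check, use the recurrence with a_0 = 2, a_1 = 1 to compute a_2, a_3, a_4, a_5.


Substitute y = sum_n a_n x^n.
y''(x) has coefficient (n+2)(n+1) a_{n+2} at x^n;
-y'(x) has coefficient -(n+1) a_{n+1} at x^n;
-y(x) has coefficient -1 a_n at x^n.
Matching x^n: (n+2)(n+1) a_{n+2} - (n+1) a_{n+1} - 1 a_n = 0.
Thus a_{n+2} = [(n+1) a_{n+1} + 1 a_n] / ((n+1)(n+2)).

Check with a_0 = 2, a_1 = 1 (apply the recurrence for n = 0, 1, 2, 3): a_0 = 2, a_1 = 1, a_2 = 3/2, a_3 = 2/3, a_4 = 7/24, a_5 = 11/120.

a_(n+2) = [(n+1) a_(n+1) + 1 a_n] / ((n+1)(n+2)); check: a_0 = 2, a_1 = 1, a_2 = 3/2, a_3 = 2/3, a_4 = 7/24, a_5 = 11/120
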